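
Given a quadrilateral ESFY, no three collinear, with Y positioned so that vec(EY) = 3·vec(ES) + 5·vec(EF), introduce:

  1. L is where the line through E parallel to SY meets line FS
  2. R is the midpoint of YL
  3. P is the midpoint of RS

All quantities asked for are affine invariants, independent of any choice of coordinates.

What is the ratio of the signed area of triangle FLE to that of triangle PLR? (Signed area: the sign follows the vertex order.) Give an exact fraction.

[FLE]:[PLR] = 8/35

Work in coordinates with E = (0, 0), S = (1, 0), F = (0, 1), Y = (3, 5).
1. L is where the line through E parallel to SY meets line FS ⇒ L = (2/7, 5/7)
2. R is the midpoint of YL ⇒ R = (23/14, 20/7)
3. P is the midpoint of RS ⇒ P = (37/28, 10/7)
2·[FLE] = -2/7, 2·[PLR] = -5/4
[FLE]:[PLR] = -2/7:-5/4 = 8/35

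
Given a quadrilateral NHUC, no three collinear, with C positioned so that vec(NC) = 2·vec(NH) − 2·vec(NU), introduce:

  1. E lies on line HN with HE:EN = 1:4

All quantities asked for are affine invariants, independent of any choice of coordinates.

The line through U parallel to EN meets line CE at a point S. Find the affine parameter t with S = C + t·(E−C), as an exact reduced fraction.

t = 3/2

Set N = (0, 0), H = (1, 0), U = (0, 1), C = (2, -2); any affine frame gives the same invariant.
1. E lies on line HN with HE:EN = 1:4 ⇒ E = (4/5, 0)
through U parallel to EN: direction (-4/5, 0); meets CE at S = (1/5, 1)
S = C + t·(E−C) with t = 3/2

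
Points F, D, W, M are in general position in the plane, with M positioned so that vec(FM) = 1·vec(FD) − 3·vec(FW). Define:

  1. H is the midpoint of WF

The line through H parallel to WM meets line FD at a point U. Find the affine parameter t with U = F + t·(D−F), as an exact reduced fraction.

t = 1/8

Assign F = (0, 0), D = (1, 0), W = (0, 1), M = (1, -3) — the answer is frame-independent, so this choice is without loss of generality.
1. H is the midpoint of WF ⇒ H = (0, 1/2)
through H parallel to WM: direction (1, -4); meets FD at U = (1/8, 0)
U = F + t·(D−F) with t = 1/8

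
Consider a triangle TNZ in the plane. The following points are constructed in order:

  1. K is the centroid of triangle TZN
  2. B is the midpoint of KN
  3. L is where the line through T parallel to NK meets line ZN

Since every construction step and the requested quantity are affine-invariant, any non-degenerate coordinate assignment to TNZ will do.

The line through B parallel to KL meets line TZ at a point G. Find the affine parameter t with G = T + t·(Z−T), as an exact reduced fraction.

t = 7/10

Set T = (0, 0), N = (1, 0), Z = (0, 1); any affine frame gives the same invariant.
1. K is the centroid of triangle TZN ⇒ K = (1/3, 1/3)
2. B is the midpoint of KN ⇒ B = (2/3, 1/6)
3. L is where the line through T parallel to NK meets line ZN ⇒ L = (2, -1)
through B parallel to KL: direction (5/3, -4/3); meets TZ at G = (0, 7/10)
G = T + t·(Z−T) with t = 7/10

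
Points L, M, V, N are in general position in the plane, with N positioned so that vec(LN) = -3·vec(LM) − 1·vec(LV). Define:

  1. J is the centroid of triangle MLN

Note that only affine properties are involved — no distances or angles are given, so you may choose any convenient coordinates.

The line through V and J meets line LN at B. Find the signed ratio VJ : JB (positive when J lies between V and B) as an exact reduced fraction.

Choose coordinates L = (0, 0), M = (1, 0), V = (0, 1), N = (-3, -1).
1. J is the centroid of triangle MLN ⇒ J = (-2/3, -1/3)
line VJ meets LN at B = (-3/5, -1/5)
J = V + t·(B−V) with t = 10/9, so VJ:JB = 10/9:-1/9

VJ:JB = -10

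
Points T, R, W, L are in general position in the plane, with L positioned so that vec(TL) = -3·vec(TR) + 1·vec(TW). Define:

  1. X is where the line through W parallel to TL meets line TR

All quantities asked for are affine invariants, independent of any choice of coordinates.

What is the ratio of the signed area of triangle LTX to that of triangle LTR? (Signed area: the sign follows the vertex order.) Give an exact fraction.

Choose coordinates T = (0, 0), R = (1, 0), W = (0, 1), L = (-3, 1).
1. X is where the line through W parallel to TL meets line TR ⇒ X = (3, 0)
2·[LTX] = 3, 2·[LTR] = 1
[LTX]:[LTR] = 3:1 = 3

[LTX]:[LTR] = 3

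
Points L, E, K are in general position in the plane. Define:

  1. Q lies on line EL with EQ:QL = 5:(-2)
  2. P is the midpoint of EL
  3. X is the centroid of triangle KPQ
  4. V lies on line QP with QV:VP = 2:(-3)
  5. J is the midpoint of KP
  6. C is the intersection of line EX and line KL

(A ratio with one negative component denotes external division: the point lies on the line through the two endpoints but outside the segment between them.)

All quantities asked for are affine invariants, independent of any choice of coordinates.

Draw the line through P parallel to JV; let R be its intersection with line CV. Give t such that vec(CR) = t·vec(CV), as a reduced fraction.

t = -97/36

Choose coordinates L = (0, 0), E = (1, 0), K = (0, 1).
1. Q lies on line EL with EQ:QL = 5:(-2) ⇒ Q = (-2/3, 0)
2. P is the midpoint of EL ⇒ P = (1/2, 0)
3. X is the centroid of triangle KPQ ⇒ X = (-1/18, 1/3)
4. V lies on line QP with QV:VP = 2:(-3) ⇒ V = (-3, 0)
5. J is the midpoint of KP ⇒ J = (1/4, 1/2)
6. C is the intersection of line EX and line KL ⇒ C = (0, 6/19)
through P parallel to JV: direction (-13/4, -1/2); meets CV at R = (97/12, 7/6)
R = C + t·(V−C) with t = -97/36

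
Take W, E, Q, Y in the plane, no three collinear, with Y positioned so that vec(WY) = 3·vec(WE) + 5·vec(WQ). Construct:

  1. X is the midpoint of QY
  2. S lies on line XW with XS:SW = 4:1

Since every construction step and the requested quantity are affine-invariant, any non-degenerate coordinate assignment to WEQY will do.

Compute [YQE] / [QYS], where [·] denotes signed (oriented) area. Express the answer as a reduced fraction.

Set W = (0, 0), E = (1, 0), Q = (0, 1), Y = (3, 5); any affine frame gives the same invariant.
1. X is the midpoint of QY ⇒ X = (3/2, 3)
2. S lies on line XW with XS:SW = 4:1 ⇒ S = (3/10, 3/5)
2·[YQE] = 7, 2·[QYS] = -12/5
[YQE]:[QYS] = 7:-12/5 = -35/12

[YQE]:[QYS] = -35/12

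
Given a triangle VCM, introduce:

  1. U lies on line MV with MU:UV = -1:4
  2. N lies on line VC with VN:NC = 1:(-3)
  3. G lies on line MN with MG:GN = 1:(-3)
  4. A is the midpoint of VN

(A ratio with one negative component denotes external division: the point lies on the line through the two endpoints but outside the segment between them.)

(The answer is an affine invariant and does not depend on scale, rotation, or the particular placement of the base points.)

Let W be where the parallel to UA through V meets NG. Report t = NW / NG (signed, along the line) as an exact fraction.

t = 16/15

Set V = (0, 0), C = (1, 0), M = (0, 1); any affine frame gives the same invariant.
1. U lies on line MV with MU:UV = -1:4 ⇒ U = (0, 4/3)
2. N lies on line VC with VN:NC = 1:(-3) ⇒ N = (-1/2, 0)
3. G lies on line MN with MG:GN = 1:(-3) ⇒ G = (1/4, 3/2)
4. A is the midpoint of VN ⇒ A = (-1/4, 0)
through V parallel to UA: direction (-1/4, -4/3); meets NG at W = (3/10, 8/5)
W = N + t·(G−N) with t = 16/15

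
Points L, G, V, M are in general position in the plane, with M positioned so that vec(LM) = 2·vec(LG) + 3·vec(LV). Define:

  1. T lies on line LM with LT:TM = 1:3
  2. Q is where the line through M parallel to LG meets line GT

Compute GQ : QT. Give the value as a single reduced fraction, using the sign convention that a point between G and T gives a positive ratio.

GQ:QT = -4/3

Set L = (0, 0), G = (1, 0), V = (0, 1), M = (2, 3); any affine frame gives the same invariant.
1. T lies on line LM with LT:TM = 1:3 ⇒ T = (1/2, 3/4)
2. Q is where the line through M parallel to LG meets line GT ⇒ Q = (-1, 3)
Q = G + t·(T−G) with t = 4, so GQ:QT = t:(1−t) = 4:-3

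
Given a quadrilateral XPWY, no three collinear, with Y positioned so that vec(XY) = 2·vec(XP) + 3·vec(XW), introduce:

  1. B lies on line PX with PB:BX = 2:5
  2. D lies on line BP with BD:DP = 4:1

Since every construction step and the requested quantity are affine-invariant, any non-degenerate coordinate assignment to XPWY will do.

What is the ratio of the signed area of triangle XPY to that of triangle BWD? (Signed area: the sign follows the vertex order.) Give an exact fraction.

Set X = (0, 0), P = (1, 0), W = (0, 1), Y = (2, 3); any affine frame gives the same invariant.
1. B lies on line PX with PB:BX = 2:5 ⇒ B = (5/7, 0)
2. D lies on line BP with BD:DP = 4:1 ⇒ D = (33/35, 0)
2·[XPY] = 3, 2·[BWD] = -8/35
[XPY]:[BWD] = 3:-8/35 = -105/8

[XPY]:[BWD] = -105/8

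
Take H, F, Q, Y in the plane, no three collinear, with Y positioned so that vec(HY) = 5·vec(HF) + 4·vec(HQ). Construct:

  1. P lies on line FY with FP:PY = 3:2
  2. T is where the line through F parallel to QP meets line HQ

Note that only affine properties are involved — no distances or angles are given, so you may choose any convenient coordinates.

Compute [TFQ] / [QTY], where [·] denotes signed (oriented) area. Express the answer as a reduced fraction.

Set H = (0, 0), F = (1, 0), Q = (0, 1), Y = (5, 4); any affine frame gives the same invariant.
1. P lies on line FY with FP:PY = 3:2 ⇒ P = (17/5, 12/5)
2. T is where the line through F parallel to QP meets line HQ ⇒ T = (0, -7/17)
2·[TFQ] = 24/17, 2·[QTY] = 120/17
[TFQ]:[QTY] = 24/17:120/17 = 1/5

[TFQ]:[QTY] = 1/5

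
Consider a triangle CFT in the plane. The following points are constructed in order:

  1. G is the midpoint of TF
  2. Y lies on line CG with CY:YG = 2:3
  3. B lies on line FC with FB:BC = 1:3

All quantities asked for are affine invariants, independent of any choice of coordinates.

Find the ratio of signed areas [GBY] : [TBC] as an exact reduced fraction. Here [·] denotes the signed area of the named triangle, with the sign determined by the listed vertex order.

[GBY]:[TBC] = 3/10

Choose coordinates C = (0, 0), F = (1, 0), T = (0, 1).
1. G is the midpoint of TF ⇒ G = (1/2, 1/2)
2. Y lies on line CG with CY:YG = 2:3 ⇒ Y = (1/5, 1/5)
3. B lies on line FC with FB:BC = 1:3 ⇒ B = (3/4, 0)
2·[GBY] = -9/40, 2·[TBC] = -3/4
[GBY]:[TBC] = -9/40:-3/4 = 3/10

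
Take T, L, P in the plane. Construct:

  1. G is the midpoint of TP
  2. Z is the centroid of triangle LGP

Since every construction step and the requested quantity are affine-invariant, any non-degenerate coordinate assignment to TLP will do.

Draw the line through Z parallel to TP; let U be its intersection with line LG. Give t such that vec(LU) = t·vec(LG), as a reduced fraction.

t = 2/3

Set T = (0, 0), L = (1, 0), P = (0, 1); any affine frame gives the same invariant.
1. G is the midpoint of TP ⇒ G = (0, 1/2)
2. Z is the centroid of triangle LGP ⇒ Z = (1/3, 1/2)
through Z parallel to TP: direction (0, 1); meets LG at U = (1/3, 1/3)
U = L + t·(G−L) with t = 2/3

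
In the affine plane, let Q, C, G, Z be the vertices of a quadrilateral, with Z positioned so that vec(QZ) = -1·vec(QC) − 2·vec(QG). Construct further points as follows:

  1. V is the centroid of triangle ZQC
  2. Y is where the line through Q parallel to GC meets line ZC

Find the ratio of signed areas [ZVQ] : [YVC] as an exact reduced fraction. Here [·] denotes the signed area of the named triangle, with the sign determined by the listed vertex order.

[ZVQ]:[YVC] = -4

Set Q = (0, 0), C = (1, 0), G = (0, 1), Z = (-1, -2); any affine frame gives the same invariant.
1. V is the centroid of triangle ZQC ⇒ V = (0, -2/3)
2. Y is where the line through Q parallel to GC meets line ZC ⇒ Y = (1/2, -1/2)
2·[ZVQ] = 2/3, 2·[YVC] = -1/6
[ZVQ]:[YVC] = 2/3:-1/6 = -4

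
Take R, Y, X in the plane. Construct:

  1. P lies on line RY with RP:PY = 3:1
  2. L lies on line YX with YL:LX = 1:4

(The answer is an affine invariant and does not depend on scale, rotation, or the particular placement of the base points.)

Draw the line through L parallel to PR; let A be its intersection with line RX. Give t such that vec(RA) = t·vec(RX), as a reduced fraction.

t = 1/5

Set R = (0, 0), Y = (1, 0), X = (0, 1); any affine frame gives the same invariant.
1. P lies on line RY with RP:PY = 3:1 ⇒ P = (3/4, 0)
2. L lies on line YX with YL:LX = 1:4 ⇒ L = (4/5, 1/5)
through L parallel to PR: direction (-3/4, 0); meets RX at A = (0, 1/5)
A = R + t·(X−R) with t = 1/5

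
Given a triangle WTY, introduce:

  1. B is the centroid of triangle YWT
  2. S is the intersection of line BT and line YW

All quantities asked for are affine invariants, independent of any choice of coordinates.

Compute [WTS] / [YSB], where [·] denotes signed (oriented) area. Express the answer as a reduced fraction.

Choose coordinates W = (0, 0), T = (1, 0), Y = (0, 1).
1. B is the centroid of triangle YWT ⇒ B = (1/3, 1/3)
2. S is the intersection of line BT and line YW ⇒ S = (0, 1/2)
2·[WTS] = 1/2, 2·[YSB] = 1/6
[WTS]:[YSB] = 1/2:1/6 = 3

[WTS]:[YSB] = 3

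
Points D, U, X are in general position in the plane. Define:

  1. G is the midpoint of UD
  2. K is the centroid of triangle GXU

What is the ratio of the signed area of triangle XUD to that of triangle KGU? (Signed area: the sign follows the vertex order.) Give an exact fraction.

[XUD]:[KGU] = -6

Set D = (0, 0), U = (1, 0), X = (0, 1); any affine frame gives the same invariant.
1. G is the midpoint of UD ⇒ G = (1/2, 0)
2. K is the centroid of triangle GXU ⇒ K = (1/2, 1/3)
2·[XUD] = -1, 2·[KGU] = 1/6
[XUD]:[KGU] = -1:1/6 = -6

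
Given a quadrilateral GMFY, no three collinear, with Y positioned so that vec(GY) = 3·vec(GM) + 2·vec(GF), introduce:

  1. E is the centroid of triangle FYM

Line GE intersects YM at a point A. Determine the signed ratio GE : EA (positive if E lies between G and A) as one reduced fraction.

GE:EA = 1/2

Set G = (0, 0), M = (1, 0), F = (0, 1), Y = (3, 2); any affine frame gives the same invariant.
1. E is the centroid of triangle FYM ⇒ E = (4/3, 1)
line GE meets YM at A = (4, 3)
E = G + t·(A−G) with t = 1/3, so GE:EA = 1/3:2/3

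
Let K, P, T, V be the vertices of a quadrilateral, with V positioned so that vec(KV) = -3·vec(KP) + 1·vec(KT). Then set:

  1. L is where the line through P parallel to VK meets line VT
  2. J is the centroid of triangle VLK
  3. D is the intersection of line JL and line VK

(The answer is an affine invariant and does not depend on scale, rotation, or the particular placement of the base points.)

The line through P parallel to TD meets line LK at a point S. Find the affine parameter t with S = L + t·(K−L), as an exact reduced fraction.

t = 6/5

Work in coordinates with K = (0, 0), P = (1, 0), T = (0, 1), V = (-3, 1).
1. L is where the line through P parallel to VK meets line VT ⇒ L = (-2, 1)
2. J is the centroid of triangle VLK ⇒ J = (-5/3, 2/3)
3. D is the intersection of line JL and line VK ⇒ D = (-3/2, 1/2)
through P parallel to TD: direction (-3/2, -1/2); meets LK at S = (2/5, -1/5)
S = L + t·(K−L) with t = 6/5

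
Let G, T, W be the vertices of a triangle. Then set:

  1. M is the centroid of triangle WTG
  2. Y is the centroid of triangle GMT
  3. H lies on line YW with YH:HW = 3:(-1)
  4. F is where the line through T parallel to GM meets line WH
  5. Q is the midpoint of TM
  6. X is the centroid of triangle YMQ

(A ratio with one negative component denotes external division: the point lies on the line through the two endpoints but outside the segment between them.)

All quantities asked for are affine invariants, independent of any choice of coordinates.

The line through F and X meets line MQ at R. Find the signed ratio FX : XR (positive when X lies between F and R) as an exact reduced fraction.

Choose coordinates G = (0, 0), T = (1, 0), W = (0, 1).
1. M is the centroid of triangle WTG ⇒ M = (1/3, 1/3)
2. Y is the centroid of triangle GMT ⇒ Y = (4/9, 1/9)
3. H lies on line YW with YH:HW = 3:(-1) ⇒ H = (-2/9, 13/9)
4. F is where the line through T parallel to GM meets line WH ⇒ F = (2/3, -1/3)
5. Q is the midpoint of TM ⇒ Q = (2/3, 1/6)
6. X is the centroid of triangle YMQ ⇒ X = (13/27, 11/54)
line FX meets MQ at R = (11/24, 13/48)
X = F + t·(R−F) with t = 8/9, so FX:XR = 8/9:1/9

FX:XR = 8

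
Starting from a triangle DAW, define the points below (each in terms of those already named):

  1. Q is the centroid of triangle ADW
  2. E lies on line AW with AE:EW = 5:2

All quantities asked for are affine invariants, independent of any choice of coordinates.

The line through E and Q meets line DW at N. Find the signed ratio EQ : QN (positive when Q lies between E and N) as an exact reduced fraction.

EQ:QN = -1/7

Work in coordinates with D = (0, 0), A = (1, 0), W = (0, 1).
1. Q is the centroid of triangle ADW ⇒ Q = (1/3, 1/3)
2. E lies on line AW with AE:EW = 5:2 ⇒ E = (2/7, 5/7)
line EQ meets DW at N = (0, 3)
Q = E + t·(N−E) with t = -1/6, so EQ:QN = -1/6:7/6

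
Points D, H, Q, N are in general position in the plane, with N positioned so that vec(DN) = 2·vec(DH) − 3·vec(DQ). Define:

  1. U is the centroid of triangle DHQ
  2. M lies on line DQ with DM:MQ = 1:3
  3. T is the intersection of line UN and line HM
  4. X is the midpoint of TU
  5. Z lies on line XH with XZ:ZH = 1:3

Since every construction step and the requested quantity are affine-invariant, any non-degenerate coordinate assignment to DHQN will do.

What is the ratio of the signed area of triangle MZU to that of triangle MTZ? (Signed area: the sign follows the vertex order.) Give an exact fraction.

[MZU]:[MTZ] = 23/9

Assign D = (0, 0), H = (1, 0), Q = (0, 1), N = (2, -3) — the answer is frame-independent, so this choice is without loss of generality.
1. U is the centroid of triangle DHQ ⇒ U = (1/3, 1/3)
2. M lies on line DQ with DM:MQ = 1:3 ⇒ M = (0, 1/4)
3. T is the intersection of line UN and line HM ⇒ T = (3/7, 1/7)
4. X is the midpoint of TU ⇒ X = (8/21, 5/21)
5. Z lies on line XH with XZ:ZH = 1:3 ⇒ Z = (15/28, 5/28)
2·[MZU] = 23/336, 2·[MTZ] = 3/112
[MZU]:[MTZ] = 23/336:3/112 = 23/9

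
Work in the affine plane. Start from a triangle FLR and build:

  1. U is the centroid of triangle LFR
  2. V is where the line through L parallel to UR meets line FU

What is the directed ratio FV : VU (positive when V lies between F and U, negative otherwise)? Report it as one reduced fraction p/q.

Set F = (0, 0), L = (1, 0), R = (0, 1); any affine frame gives the same invariant.
1. U is the centroid of triangle LFR ⇒ U = (1/3, 1/3)
2. V is where the line through L parallel to UR meets line FU ⇒ V = (2/3, 2/3)
V = F + t·(U−F) with t = 2, so FV:VU = t:(1−t) = 2:-1

FV:VU = -2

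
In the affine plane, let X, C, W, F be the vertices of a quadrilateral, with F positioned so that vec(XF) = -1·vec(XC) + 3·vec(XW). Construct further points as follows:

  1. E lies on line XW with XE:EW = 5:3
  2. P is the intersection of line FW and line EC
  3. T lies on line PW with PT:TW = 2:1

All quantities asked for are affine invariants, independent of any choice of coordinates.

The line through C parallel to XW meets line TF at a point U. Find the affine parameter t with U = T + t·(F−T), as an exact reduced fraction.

t = -5/6

Set X = (0, 0), C = (1, 0), W = (0, 1), F = (-1, 3); any affine frame gives the same invariant.
1. E lies on line XW with XE:EW = 5:3 ⇒ E = (0, 5/8)
2. P is the intersection of line FW and line EC ⇒ P = (3/11, 5/11)
3. T lies on line PW with PT:TW = 2:1 ⇒ T = (1/11, 9/11)
through C parallel to XW: direction (0, 1); meets TF at U = (1, -1)
U = T + t·(F−T) with t = -5/6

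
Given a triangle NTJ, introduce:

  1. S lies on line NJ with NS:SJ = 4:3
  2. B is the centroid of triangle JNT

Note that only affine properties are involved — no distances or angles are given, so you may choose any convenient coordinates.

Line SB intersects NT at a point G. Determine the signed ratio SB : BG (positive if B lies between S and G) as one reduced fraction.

SB:BG = 5/7

Work in coordinates with N = (0, 0), T = (1, 0), J = (0, 1).
1. S lies on line NJ with NS:SJ = 4:3 ⇒ S = (0, 4/7)
2. B is the centroid of triangle JNT ⇒ B = (1/3, 1/3)
line SB meets NT at G = (4/5, 0)
B = S + t·(G−S) with t = 5/12, so SB:BG = 5/12:7/12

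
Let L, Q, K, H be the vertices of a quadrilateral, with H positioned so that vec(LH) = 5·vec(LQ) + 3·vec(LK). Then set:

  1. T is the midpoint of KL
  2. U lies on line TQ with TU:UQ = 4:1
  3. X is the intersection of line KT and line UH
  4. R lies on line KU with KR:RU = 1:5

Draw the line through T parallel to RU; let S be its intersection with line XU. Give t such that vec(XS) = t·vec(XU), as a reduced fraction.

t = 40/61

Choose coordinates L = (0, 0), Q = (1, 0), K = (0, 1), H = (5, 3).
1. T is the midpoint of KL ⇒ T = (0, 1/2)
2. U lies on line TQ with TU:UQ = 4:1 ⇒ U = (4/5, 1/10)
3. X is the intersection of line KT and line UH ⇒ X = (0, -19/42)
4. R lies on line KU with KR:RU = 1:5 ⇒ R = (2/15, 17/20)
through T parallel to RU: direction (2/3, -3/4); meets XU at S = (32/61, -11/122)
S = X + t·(U−X) with t = 40/61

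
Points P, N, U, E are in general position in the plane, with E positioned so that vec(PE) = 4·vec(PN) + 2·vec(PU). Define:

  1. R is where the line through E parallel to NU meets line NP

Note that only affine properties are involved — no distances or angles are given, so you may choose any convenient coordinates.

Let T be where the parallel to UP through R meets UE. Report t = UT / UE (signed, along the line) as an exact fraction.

Set P = (0, 0), N = (1, 0), U = (0, 1), E = (4, 2); any affine frame gives the same invariant.
1. R is where the line through E parallel to NU meets line NP ⇒ R = (6, 0)
through R parallel to UP: direction (0, -1); meets UE at T = (6, 5/2)
T = U + t·(E−U) with t = 3/2

t = 3/2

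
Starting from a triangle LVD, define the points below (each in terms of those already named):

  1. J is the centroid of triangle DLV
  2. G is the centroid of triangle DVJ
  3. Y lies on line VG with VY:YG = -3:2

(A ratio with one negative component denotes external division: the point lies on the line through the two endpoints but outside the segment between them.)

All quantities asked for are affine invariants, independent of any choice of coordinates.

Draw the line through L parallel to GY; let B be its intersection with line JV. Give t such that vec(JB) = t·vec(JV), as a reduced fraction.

Work in coordinates with L = (0, 0), V = (1, 0), D = (0, 1).
1. J is the centroid of triangle DLV ⇒ J = (1/3, 1/3)
2. G is the centroid of triangle DVJ ⇒ G = (4/9, 4/9)
3. Y lies on line VG with VY:YG = -3:2 ⇒ Y = (-2/3, 4/3)
through L parallel to GY: direction (-10/9, 8/9); meets JV at B = (-5/3, 4/3)
B = J + t·(V−J) with t = -3

t = -3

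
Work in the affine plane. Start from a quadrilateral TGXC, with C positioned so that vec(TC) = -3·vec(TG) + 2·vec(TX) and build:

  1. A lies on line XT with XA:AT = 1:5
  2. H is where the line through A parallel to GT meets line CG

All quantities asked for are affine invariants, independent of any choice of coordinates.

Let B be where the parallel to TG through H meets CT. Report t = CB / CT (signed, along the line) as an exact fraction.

Assign T = (0, 0), G = (1, 0), X = (0, 1), C = (-3, 2) — the answer is frame-independent, so this choice is without loss of generality.
1. A lies on line XT with XA:AT = 1:5 ⇒ A = (0, 5/6)
2. H is where the line through A parallel to GT meets line CG ⇒ H = (-2/3, 5/6)
through H parallel to TG: direction (1, 0); meets CT at B = (-5/4, 5/6)
B = C + t·(T−C) with t = 7/12

t = 7/12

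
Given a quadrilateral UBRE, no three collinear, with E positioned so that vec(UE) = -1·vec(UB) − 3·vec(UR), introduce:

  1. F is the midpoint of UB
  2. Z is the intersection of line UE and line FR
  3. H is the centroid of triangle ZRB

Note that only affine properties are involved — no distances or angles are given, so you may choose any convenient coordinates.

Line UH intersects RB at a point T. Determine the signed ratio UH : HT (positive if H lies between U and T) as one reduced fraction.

UH:HT = 14

Work in coordinates with U = (0, 0), B = (1, 0), R = (0, 1), E = (-1, -3).
1. F is the midpoint of UB ⇒ F = (1/2, 0)
2. Z is the intersection of line UE and line FR ⇒ Z = (1/5, 3/5)
3. H is the centroid of triangle ZRB ⇒ H = (2/5, 8/15)
line UH meets RB at T = (3/7, 4/7)
H = U + t·(T−U) with t = 14/15, so UH:HT = 14/15:1/15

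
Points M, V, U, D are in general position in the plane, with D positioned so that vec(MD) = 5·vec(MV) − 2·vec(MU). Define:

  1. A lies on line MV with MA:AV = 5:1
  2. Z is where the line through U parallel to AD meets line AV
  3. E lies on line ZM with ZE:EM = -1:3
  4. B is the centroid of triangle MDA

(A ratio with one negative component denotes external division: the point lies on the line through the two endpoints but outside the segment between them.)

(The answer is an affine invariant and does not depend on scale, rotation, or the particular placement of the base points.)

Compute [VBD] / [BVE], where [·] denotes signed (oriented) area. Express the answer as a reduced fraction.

[VBD]:[BVE] = -28/51

Work in coordinates with M = (0, 0), V = (1, 0), U = (0, 1), D = (5, -2).
1. A lies on line MV with MA:AV = 5:1 ⇒ A = (5/6, 0)
2. Z is where the line through U parallel to AD meets line AV ⇒ Z = (25/12, 0)
3. E lies on line ZM with ZE:EM = -1:3 ⇒ E = (25/8, 0)
4. B is the centroid of triangle MDA ⇒ B = (35/18, -2/3)
2·[VBD] = 7/9, 2·[BVE] = -17/12
[VBD]:[BVE] = 7/9:-17/12 = -28/51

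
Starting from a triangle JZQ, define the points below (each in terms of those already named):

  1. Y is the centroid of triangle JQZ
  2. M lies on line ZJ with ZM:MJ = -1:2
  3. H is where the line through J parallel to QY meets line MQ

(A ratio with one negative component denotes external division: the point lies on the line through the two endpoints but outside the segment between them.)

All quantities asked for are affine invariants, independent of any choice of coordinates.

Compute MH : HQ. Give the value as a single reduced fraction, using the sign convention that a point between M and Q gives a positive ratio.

Work in coordinates with J = (0, 0), Z = (1, 0), Q = (0, 1).
1. Y is the centroid of triangle JQZ ⇒ Y = (1/3, 1/3)
2. M lies on line ZJ with ZM:MJ = -1:2 ⇒ M = (2, 0)
3. H is where the line through J parallel to QY meets line MQ ⇒ H = (-2/3, 4/3)
H = M + t·(Q−M) with t = 4/3, so MH:HQ = t:(1−t) = 4/3:-1/3

MH:HQ = -4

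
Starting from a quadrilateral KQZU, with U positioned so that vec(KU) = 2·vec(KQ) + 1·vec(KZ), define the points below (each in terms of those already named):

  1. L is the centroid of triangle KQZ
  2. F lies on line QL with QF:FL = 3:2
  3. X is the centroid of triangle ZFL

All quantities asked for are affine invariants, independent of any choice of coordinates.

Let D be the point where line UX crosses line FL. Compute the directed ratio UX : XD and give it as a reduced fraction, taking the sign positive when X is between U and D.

Work in coordinates with K = (0, 0), Q = (1, 0), Z = (0, 1), U = (2, 1).
1. L is the centroid of triangle KQZ ⇒ L = (1/3, 1/3)
2. F lies on line QL with QF:FL = 3:2 ⇒ F = (3/5, 1/5)
3. X is the centroid of triangle ZFL ⇒ X = (14/45, 23/45)
line UX meets FL at D = (1/10, 9/20)
X = U + t·(D−U) with t = 8/9, so UX:XD = 8/9:1/9

UX:XD = 8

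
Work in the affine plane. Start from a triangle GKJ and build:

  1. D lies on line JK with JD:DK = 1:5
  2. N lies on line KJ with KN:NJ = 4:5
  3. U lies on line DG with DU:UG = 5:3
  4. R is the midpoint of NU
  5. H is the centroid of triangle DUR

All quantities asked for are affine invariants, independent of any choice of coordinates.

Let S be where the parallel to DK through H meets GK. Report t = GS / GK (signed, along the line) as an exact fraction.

t = 11/16

Assign G = (0, 0), K = (1, 0), J = (0, 1) — the answer is frame-independent, so this choice is without loss of generality.
1. D lies on line JK with JD:DK = 1:5 ⇒ D = (1/6, 5/6)
2. N lies on line KJ with KN:NJ = 4:5 ⇒ N = (5/9, 4/9)
3. U lies on line DG with DU:UG = 5:3 ⇒ U = (1/16, 5/16)
4. R is the midpoint of NU ⇒ R = (89/288, 109/288)
5. H is the centroid of triangle DUR ⇒ H = (155/864, 439/864)
through H parallel to DK: direction (5/6, -5/6); meets GK at S = (11/16, 0)
S = G + t·(K−G) with t = 11/16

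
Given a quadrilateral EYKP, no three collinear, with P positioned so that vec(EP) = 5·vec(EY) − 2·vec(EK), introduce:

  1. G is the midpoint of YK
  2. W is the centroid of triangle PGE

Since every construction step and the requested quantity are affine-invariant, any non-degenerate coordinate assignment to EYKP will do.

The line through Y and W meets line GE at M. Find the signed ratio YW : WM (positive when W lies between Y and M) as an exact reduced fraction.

YW:WM = -4/7

Set E = (0, 0), Y = (1, 0), K = (0, 1), P = (5, -2); any affine frame gives the same invariant.
1. G is the midpoint of YK ⇒ G = (1/2, 1/2)
2. W is the centroid of triangle PGE ⇒ W = (11/6, -1/2)
line YW meets GE at M = (3/8, 3/8)
W = Y + t·(M−Y) with t = -4/3, so YW:WM = -4/3:7/3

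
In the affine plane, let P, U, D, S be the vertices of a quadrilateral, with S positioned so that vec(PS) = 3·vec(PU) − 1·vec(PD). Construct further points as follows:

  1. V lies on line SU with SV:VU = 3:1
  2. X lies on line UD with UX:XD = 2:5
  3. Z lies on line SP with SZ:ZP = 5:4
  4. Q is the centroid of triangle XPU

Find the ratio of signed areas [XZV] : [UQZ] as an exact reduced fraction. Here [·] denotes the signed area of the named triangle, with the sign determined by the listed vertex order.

Assign P = (0, 0), U = (1, 0), D = (0, 1), S = (3, -1) — the answer is frame-independent, so this choice is without loss of generality.
1. V lies on line SU with SV:VU = 3:1 ⇒ V = (3/2, -1/4)
2. X lies on line UD with UX:XD = 2:5 ⇒ X = (5/7, 2/7)
3. Z lies on line SP with SZ:ZP = 5:4 ⇒ Z = (4/3, -4/9)
4. Q is the centroid of triangle XPU ⇒ Q = (4/7, 2/21)
2·[XZV] = 61/252, 2·[UQZ] = 10/63
[XZV]:[UQZ] = 61/252:10/63 = 61/40

[XZV]:[UQZ] = 61/40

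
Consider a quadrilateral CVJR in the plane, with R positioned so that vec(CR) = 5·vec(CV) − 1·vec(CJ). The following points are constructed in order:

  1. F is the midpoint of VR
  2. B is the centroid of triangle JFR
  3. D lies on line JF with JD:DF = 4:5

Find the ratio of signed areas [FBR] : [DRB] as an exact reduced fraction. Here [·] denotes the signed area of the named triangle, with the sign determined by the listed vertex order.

Choose coordinates C = (0, 0), V = (1, 0), J = (0, 1), R = (5, -1).
1. F is the midpoint of VR ⇒ F = (3, -1/2)
2. B is the centroid of triangle JFR ⇒ B = (8/3, -1/6)
3. D lies on line JF with JD:DF = 4:5 ⇒ D = (4/3, 1/3)
2·[FBR] = -1/2, 2·[DRB] = -1/18
[FBR]:[DRB] = -1/2:-1/18 = 9

[FBR]:[DRB] = 9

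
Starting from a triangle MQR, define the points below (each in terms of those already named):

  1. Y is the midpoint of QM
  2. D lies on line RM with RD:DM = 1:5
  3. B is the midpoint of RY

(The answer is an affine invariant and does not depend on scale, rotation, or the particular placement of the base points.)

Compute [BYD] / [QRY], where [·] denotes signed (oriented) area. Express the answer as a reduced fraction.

Choose coordinates M = (0, 0), Q = (1, 0), R = (0, 1).
1. Y is the midpoint of QM ⇒ Y = (1/2, 0)
2. D lies on line RM with RD:DM = 1:5 ⇒ D = (0, 5/6)
3. B is the midpoint of RY ⇒ B = (1/4, 1/2)
2·[BYD] = -1/24, 2·[QRY] = 1/2
[BYD]:[QRY] = -1/24:1/2 = -1/12

[BYD]:[QRY] = -1/12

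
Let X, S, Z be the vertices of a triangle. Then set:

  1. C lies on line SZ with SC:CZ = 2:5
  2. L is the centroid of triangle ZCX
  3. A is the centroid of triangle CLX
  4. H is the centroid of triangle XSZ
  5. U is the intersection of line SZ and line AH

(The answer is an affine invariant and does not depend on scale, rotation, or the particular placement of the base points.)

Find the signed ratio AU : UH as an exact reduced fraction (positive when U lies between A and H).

AU:UH = -4/3

Choose coordinates X = (0, 0), S = (1, 0), Z = (0, 1).
1. C lies on line SZ with SC:CZ = 2:5 ⇒ C = (5/7, 2/7)
2. L is the centroid of triangle ZCX ⇒ L = (5/21, 3/7)
3. A is the centroid of triangle CLX ⇒ A = (20/63, 5/21)
4. H is the centroid of triangle XSZ ⇒ H = (1/3, 1/3)
5. U is the intersection of line SZ and line AH ⇒ U = (8/21, 13/21)
U = A + t·(H−A) with t = 4, so AU:UH = t:(1−t) = 4:-3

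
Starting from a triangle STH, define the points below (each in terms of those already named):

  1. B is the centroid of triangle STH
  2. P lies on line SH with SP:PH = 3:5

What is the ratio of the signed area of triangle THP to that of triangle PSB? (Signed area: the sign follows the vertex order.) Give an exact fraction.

[THP]:[PSB] = 5

Assign S = (0, 0), T = (1, 0), H = (0, 1) — the answer is frame-independent, so this choice is without loss of generality.
1. B is the centroid of triangle STH ⇒ B = (1/3, 1/3)
2. P lies on line SH with SP:PH = 3:5 ⇒ P = (0, 3/8)
2·[THP] = 5/8, 2·[PSB] = 1/8
[THP]:[PSB] = 5/8:1/8 = 5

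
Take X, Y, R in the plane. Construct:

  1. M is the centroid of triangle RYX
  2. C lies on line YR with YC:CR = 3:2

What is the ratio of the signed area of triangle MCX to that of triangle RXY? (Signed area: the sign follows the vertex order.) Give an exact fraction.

Choose coordinates X = (0, 0), Y = (1, 0), R = (0, 1).
1. M is the centroid of triangle RYX ⇒ M = (1/3, 1/3)
2. C lies on line YR with YC:CR = 3:2 ⇒ C = (2/5, 3/5)
2·[MCX] = 1/15, 2·[RXY] = 1
[MCX]:[RXY] = 1/15:1 = 1/15

[MCX]:[RXY] = 1/15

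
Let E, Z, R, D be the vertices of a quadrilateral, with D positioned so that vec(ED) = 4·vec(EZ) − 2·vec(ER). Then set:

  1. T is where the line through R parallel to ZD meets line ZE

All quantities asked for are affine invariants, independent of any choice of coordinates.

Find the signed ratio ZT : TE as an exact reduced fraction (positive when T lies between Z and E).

Assign E = (0, 0), Z = (1, 0), R = (0, 1), D = (4, -2) — the answer is frame-independent, so this choice is without loss of generality.
1. T is where the line through R parallel to ZD meets line ZE ⇒ T = (3/2, 0)
T = Z + t·(E−Z) with t = -1/2, so ZT:TE = t:(1−t) = -1/2:3/2

ZT:TE = -1/3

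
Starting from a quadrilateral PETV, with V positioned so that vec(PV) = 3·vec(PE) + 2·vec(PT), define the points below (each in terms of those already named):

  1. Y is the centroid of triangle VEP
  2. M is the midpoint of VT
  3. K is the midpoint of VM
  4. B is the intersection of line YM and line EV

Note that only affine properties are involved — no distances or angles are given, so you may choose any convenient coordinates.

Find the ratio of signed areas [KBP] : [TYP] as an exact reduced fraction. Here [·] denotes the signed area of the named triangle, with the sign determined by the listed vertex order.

[KBP]:[TYP] = 39/32

Work in coordinates with P = (0, 0), E = (1, 0), T = (0, 1), V = (3, 2).
1. Y is the centroid of triangle VEP ⇒ Y = (4/3, 2/3)
2. M is the midpoint of VT ⇒ M = (3/2, 3/2)
3. K is the midpoint of VM ⇒ K = (9/4, 7/4)
4. B is the intersection of line YM and line EV ⇒ B = (5/4, 1/4)
2·[KBP] = -13/8, 2·[TYP] = -4/3
[KBP]:[TYP] = -13/8:-4/3 = 39/32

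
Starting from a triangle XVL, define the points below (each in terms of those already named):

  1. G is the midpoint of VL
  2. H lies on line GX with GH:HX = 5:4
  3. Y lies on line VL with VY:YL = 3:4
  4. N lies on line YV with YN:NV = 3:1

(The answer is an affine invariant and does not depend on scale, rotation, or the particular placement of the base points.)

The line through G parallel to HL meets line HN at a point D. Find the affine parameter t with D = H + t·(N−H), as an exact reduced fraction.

Assign X = (0, 0), V = (1, 0), L = (0, 1) — the answer is frame-independent, so this choice is without loss of generality.
1. G is the midpoint of VL ⇒ G = (1/2, 1/2)
2. H lies on line GX with GH:HX = 5:4 ⇒ H = (2/9, 2/9)
3. Y lies on line VL with VY:YL = 3:4 ⇒ Y = (4/7, 3/7)
4. N lies on line YV with YN:NV = 3:1 ⇒ N = (25/28, 3/28)
through G parallel to HL: direction (-2/9, 7/9); meets HN at D = (269/450, 71/450)
D = H + t·(N−H) with t = 14/25

t = 14/25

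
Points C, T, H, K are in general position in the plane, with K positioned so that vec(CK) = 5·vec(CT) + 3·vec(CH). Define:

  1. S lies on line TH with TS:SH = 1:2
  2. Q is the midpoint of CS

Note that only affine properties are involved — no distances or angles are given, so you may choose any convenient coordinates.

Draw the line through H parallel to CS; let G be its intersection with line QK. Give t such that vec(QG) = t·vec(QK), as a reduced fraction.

t = 2

Set C = (0, 0), T = (1, 0), H = (0, 1), K = (5, 3); any affine frame gives the same invariant.
1. S lies on line TH with TS:SH = 1:2 ⇒ S = (2/3, 1/3)
2. Q is the midpoint of CS ⇒ Q = (1/3, 1/6)
through H parallel to CS: direction (2/3, 1/3); meets QK at G = (29/3, 35/6)
G = Q + t·(K−Q) with t = 2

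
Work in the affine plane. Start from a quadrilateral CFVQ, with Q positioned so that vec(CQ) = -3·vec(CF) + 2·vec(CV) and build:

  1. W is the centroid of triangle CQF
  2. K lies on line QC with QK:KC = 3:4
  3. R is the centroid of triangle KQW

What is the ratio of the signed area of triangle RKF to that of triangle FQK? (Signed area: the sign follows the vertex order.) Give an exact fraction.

[RKF]:[FQK] = 8/27

Work in coordinates with C = (0, 0), F = (1, 0), V = (0, 1), Q = (-3, 2).
1. W is the centroid of triangle CQF ⇒ W = (-2/3, 2/3)
2. K lies on line QC with QK:KC = 3:4 ⇒ K = (-12/7, 8/7)
3. R is the centroid of triangle KQW ⇒ R = (-113/63, 80/63)
2·[RKF] = 16/63, 2·[FQK] = 6/7
[RKF]:[FQK] = 16/63:6/7 = 8/27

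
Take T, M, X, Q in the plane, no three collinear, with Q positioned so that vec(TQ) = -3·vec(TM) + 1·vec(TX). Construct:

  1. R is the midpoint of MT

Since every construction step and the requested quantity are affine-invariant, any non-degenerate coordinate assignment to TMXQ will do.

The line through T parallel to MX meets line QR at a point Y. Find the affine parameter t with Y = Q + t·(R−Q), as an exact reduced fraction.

t = 4/5

Work in coordinates with T = (0, 0), M = (1, 0), X = (0, 1), Q = (-3, 1).
1. R is the midpoint of MT ⇒ R = (1/2, 0)
through T parallel to MX: direction (-1, 1); meets QR at Y = (-1/5, 1/5)
Y = Q + t·(R−Q) with t = 4/5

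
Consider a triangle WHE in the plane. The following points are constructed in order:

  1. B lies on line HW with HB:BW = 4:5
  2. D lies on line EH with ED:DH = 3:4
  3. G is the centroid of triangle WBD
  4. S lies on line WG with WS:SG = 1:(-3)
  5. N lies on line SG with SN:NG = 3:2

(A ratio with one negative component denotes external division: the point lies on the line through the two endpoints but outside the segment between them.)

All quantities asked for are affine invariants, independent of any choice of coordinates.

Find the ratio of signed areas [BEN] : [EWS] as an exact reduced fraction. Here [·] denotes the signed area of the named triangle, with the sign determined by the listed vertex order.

Set W = (0, 0), H = (1, 0), E = (0, 1); any affine frame gives the same invariant.
1. B lies on line HW with HB:BW = 4:5 ⇒ B = (5/9, 0)
2. D lies on line EH with ED:DH = 3:4 ⇒ D = (3/7, 4/7)
3. G is the centroid of triangle WBD ⇒ G = (62/189, 4/21)
4. S lies on line WG with WS:SG = 1:(-3) ⇒ S = (-31/189, -2/21)
5. N lies on line SG with SN:NG = 3:2 ⇒ N = (124/945, 8/105)
2·[BEN] = 361/945, 2·[EWS] = -31/189
[BEN]:[EWS] = 361/945:-31/189 = -361/155

[BEN]:[EWS] = -361/155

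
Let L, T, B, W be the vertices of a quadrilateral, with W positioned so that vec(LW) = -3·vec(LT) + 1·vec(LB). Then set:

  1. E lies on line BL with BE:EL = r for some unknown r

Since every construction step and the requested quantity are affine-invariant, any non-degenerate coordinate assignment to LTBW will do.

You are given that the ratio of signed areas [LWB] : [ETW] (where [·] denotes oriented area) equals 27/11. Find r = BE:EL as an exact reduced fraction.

Assign L = (0, 0), T = (1, 0), B = (0, 1), W = (-3, 1) — the answer is frame-independent, so this choice is without loss of generality.
1. With BE:EL = r, write λ = r/(r+1) so E = B + λ·(L−B); E is affine-linear in λ
Every point depending on E is an affine combination of E and λ-independent points, so each such coordinate is linear in λ; the λ² term in each signed area is a multiple of (L−B)×(L−B) = 0, so 2·[LWB] and 2·[ETW] are each linear in λ. Evaluating at λ=0 and λ=1:
  2·[LWB] = -3,   2·[ETW] = 4·λ − 3
So [LWB]:[ETW] = (-3) / (4·λ − 3). Setting this equal to 27/11:
  -3 = 27/11·(4·λ − 3)  ⇒  λ = 4/9
Then r = λ/(1−λ) = (4/9)/(5/9) = 4/5. Check: with r = 4/5, E = (0, 5/9) and [LWB]:[ETW] = 27/11 as required.

r = 4/5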